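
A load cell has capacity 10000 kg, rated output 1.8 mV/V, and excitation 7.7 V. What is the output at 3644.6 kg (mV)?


Vout = rated_output * Vex * (load / capacity).
Vout = 1.8 * 7.7 * (3644.6 / 10000)
Vout = 1.8 * 7.7 * 0.36446
Vout = 5.051 mV

5.051 mV


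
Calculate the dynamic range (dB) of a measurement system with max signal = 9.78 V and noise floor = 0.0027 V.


Dynamic range = 20 * log10(Vmax / Vnoise).
DR = 20 * log10(9.78 / 0.0027)
DR = 20 * log10(3622.22)
DR = 71.18 dB

71.18 dB


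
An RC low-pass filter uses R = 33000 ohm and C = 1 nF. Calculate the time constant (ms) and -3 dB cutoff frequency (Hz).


Time constant: tau = R * C.
tau = 33000 * 1.00e-09 = 3.3e-05 s
tau = 0.033 ms
Cutoff frequency: fc = 1 / (2*pi*R*C).
fc = 1 / (2*pi*3.3e-05) = 4822.88 Hz

tau = 0.033 ms, fc = 4822.88 Hz


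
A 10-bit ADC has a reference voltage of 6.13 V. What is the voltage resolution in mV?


The resolution (LSB) of an ADC is Vref / 2^n.
LSB = 6.13 / 2^10
LSB = 6.13 / 1024
LSB = 0.00598633 V = 5.98632812 mV

5.98632812 mV


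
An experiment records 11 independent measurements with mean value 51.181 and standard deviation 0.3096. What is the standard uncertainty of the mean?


The standard uncertainty for Type A evaluation is u = s / sqrt(n).
u = 0.3096 / sqrt(11)
u = 0.3096 / 3.3166
u = 0.0933

0.0933


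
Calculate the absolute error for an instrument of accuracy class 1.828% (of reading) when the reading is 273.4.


Absolute error = (accuracy% / 100) * reading.
Error = (1.828 / 100) * 273.4
Error = 0.01828 * 273.4
Error = 4.9978

4.9978


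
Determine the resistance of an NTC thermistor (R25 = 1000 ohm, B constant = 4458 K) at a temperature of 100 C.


NTC thermistor equation: Rt = R25 * exp(B * (1/T - 1/T25)).
T in Kelvin: 373.15 K, T25 = 298.15 K
1/T - 1/T25 = 1/373.15 - 1/298.15 = -0.00067413
B * (1/T - 1/T25) = 4458 * -0.00067413 = -3.0053
Rt = 1000 * exp(-3.0053) = 49.5 ohm

49.5 ohm


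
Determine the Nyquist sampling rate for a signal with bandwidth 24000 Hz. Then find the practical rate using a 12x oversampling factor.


By Nyquist theorem, fs_min = 2 * fmax.
fs_min = 2 * 24000 = 48000 Hz
Practical rate = 12 * fs_min = 12 * 48000 = 576000 Hz

fs_min = 48000 Hz, fs_practical = 576000 Hz


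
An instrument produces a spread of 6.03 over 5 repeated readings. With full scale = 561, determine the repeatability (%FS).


Repeatability = (spread / full scale) * 100%.
R = (6.03 / 561) * 100
R = 1.075 %FS

1.075 %FS


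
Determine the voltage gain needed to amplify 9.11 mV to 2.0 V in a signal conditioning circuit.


Gain = Vout / Vin (converting to same units).
G = 2.0 V / 9.11 mV
G = 2000.0 mV / 9.11 mV
G = 219.54

219.54


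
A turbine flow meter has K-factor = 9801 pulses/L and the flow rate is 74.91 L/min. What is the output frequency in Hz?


Frequency = K * Q / 60 (converting L/min to L/s).
f = 9801 * 74.91 / 60
f = 734192.91 / 60
f = 12236.55 Hz

12236.55 Hz


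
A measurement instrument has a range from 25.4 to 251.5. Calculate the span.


Span = upper range - lower range.
Span = 251.5 - (25.4)
Span = 226.1

226.1


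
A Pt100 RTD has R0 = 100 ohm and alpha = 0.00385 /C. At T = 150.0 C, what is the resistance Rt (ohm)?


The RTD equation: Rt = R0 * (1 + alpha * T).
Rt = 100 * (1 + 0.00385 * 150.0)
Rt = 100 * (1 + 0.5775)
Rt = 100 * 1.5775
Rt = 157.75 ohm

157.75 ohm


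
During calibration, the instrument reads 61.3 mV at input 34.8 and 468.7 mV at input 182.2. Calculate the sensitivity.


Sensitivity = (y2 - y1) / (x2 - x1).
S = (468.7 - 61.3) / (182.2 - 34.8)
S = 407.4 / 147.4
S = 2.7639 mV/unit

2.7639 mV/unit


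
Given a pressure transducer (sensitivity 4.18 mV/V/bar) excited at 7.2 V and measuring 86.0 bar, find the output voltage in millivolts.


Output = sensitivity * Vex * P.
Vout = 4.18 * 7.2 * 86.0
Vout = 30.096 * 86.0
Vout = 2588.26 mV

2588.26 mV


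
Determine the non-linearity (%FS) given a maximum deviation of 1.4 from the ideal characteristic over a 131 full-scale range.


Linearity error = (max deviation / full scale) * 100%.
Linearity = (1.4 / 131) * 100
Linearity = 1.069 %FS

1.069 %FS


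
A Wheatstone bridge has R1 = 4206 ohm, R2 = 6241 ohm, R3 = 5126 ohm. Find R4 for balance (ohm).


At balance: R1*R4 = R2*R3, so R4 = R2*R3/R1.
R4 = 6241 * 5126 / 4206
R4 = 31991366 / 4206
R4 = 7606.13 ohm

7606.13 ohm


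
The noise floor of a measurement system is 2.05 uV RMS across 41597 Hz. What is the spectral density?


Noise spectral density = Vrms / sqrt(BW).
NSD = 2.05 / sqrt(41597)
NSD = 2.05 / 203.9534
NSD = 0.0101 uV/sqrt(Hz)

0.0101 uV/sqrt(Hz)


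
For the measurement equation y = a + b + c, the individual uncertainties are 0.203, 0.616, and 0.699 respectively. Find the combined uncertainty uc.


For a sum of independent quantities, uc = sqrt(u1^2 + u2^2 + u3^2).
uc = sqrt(0.203^2 + 0.616^2 + 0.699^2)
uc = sqrt(0.041209 + 0.379456 + 0.488601)
uc = 0.9536

0.9536


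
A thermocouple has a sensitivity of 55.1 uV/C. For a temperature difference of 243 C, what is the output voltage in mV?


The thermocouple output V = sensitivity * dT.
V = 55.1 uV/C * 243 C
V = 13389.3 uV
V = 13.389 mV

13.389 mV


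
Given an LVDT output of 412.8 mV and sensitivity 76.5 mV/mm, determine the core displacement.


Displacement = Vout / sensitivity.
d = 412.8 / 76.5
d = 5.396 mm

5.396 mm


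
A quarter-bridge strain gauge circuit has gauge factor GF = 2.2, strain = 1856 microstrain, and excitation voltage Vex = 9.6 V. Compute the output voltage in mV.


Quarter bridge output: Vout = (GF * epsilon * Vex) / 4.
Vout = (2.2 * 1856e-6 * 9.6) / 4
Vout = 0.03919872 / 4 V
Vout = 0.00979968 V = 9.7997 mV

9.7997 mV


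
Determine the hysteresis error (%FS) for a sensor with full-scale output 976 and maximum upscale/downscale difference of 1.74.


Hysteresis = (max difference / full scale) * 100%.
H = (1.74 / 976) * 100
H = 0.178 %FS

0.178 %FS


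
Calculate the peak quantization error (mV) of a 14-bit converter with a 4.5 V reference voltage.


The maximum quantization error is +/- LSB/2.
LSB = Vref / 2^n = 4.5 / 16384 = 0.00027466 V
Max error = LSB / 2 = 0.00027466 / 2 = 0.00013733 V
Max error = 0.1373 mV

0.1373 mV


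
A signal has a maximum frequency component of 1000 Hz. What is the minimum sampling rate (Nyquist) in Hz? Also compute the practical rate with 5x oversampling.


By Nyquist theorem, fs_min = 2 * fmax.
fs_min = 2 * 1000 = 2000 Hz
Practical rate = 5 * fs_min = 5 * 2000 = 10000 Hz

fs_min = 2000 Hz, fs_practical = 10000 Hz


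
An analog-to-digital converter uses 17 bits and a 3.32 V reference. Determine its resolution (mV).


The resolution (LSB) of an ADC is Vref / 2^n.
LSB = 3.32 / 2^17
LSB = 3.32 / 131072
LSB = 2.533e-05 V = 0.02532959 mV

0.02532959 mV


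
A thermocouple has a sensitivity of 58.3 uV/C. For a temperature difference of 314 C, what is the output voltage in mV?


The thermocouple output V = sensitivity * dT.
V = 58.3 uV/C * 314 C
V = 18306.2 uV
V = 18.306 mV

18.306 mV


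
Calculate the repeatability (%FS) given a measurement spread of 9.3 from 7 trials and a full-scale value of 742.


Repeatability = (spread / full scale) * 100%.
R = (9.3 / 742) * 100
R = 1.253 %FS

1.253 %FS


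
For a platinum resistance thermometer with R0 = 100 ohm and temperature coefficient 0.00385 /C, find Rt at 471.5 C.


The RTD equation: Rt = R0 * (1 + alpha * T).
Rt = 100 * (1 + 0.00385 * 471.5)
Rt = 100 * (1 + 1.815275)
Rt = 100 * 2.815275
Rt = 281.527 ohm

281.527 ohm


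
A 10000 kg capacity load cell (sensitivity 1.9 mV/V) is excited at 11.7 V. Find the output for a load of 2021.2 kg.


Vout = rated_output * Vex * (load / capacity).
Vout = 1.9 * 11.7 * (2021.2 / 10000)
Vout = 1.9 * 11.7 * 0.20212
Vout = 4.493 mV

4.493 mV


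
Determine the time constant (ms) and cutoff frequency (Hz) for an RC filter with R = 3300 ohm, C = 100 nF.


Time constant: tau = R * C.
tau = 3300 * 1.00e-07 = 0.00033 s
tau = 0.33 ms
Cutoff frequency: fc = 1 / (2*pi*R*C).
fc = 1 / (2*pi*0.00033) = 482.29 Hz

tau = 0.33 ms, fc = 482.29 Hz


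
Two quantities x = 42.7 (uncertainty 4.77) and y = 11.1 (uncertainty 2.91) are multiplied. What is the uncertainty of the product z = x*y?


For a product z = x*y, the relative uncertainty is:
uz/z = sqrt((ux/x)^2 + (uy/y)^2)
Relative uncertainties: ux/x = 4.77/42.7 = 0.11171
uy/y = 2.91/11.1 = 0.262162
z = 42.7 * 11.1 = 474.0
uz = 474.0 * sqrt(0.11171^2 + 0.262162^2) = 135.067

135.067


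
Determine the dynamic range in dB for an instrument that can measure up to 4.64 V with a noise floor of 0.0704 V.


Dynamic range = 20 * log10(Vmax / Vnoise).
DR = 20 * log10(4.64 / 0.0704)
DR = 20 * log10(65.91)
DR = 36.38 dB

36.38 dB


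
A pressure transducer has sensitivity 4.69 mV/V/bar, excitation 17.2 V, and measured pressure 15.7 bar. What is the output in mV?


Output = sensitivity * Vex * P.
Vout = 4.69 * 17.2 * 15.7
Vout = 80.668 * 15.7
Vout = 1266.49 mV

1266.49 mV


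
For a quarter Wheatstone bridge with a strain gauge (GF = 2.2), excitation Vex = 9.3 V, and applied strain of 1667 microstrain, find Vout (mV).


Quarter bridge output: Vout = (GF * epsilon * Vex) / 4.
Vout = (2.2 * 1667e-6 * 9.3) / 4
Vout = 0.03410682 / 4 V
Vout = 0.00852671 V = 8.5267 mV

8.5267 mV


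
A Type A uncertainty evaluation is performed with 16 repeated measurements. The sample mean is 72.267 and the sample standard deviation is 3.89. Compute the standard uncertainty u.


The standard uncertainty for Type A evaluation is u = s / sqrt(n).
u = 3.89 / sqrt(16)
u = 3.89 / 4.0
u = 0.9725

0.9725


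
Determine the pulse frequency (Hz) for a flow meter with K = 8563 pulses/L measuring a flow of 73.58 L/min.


Frequency = K * Q / 60 (converting L/min to L/s).
f = 8563 * 73.58 / 60
f = 630065.54 / 60
f = 10501.09 Hz

10501.09 Hz


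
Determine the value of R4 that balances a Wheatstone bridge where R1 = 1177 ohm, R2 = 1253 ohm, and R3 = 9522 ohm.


At balance: R1*R4 = R2*R3, so R4 = R2*R3/R1.
R4 = 1253 * 9522 / 1177
R4 = 11931066 / 1177
R4 = 10136.84 ohm

10136.84 ohm


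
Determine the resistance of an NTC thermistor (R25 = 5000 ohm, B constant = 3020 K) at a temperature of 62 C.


NTC thermistor equation: Rt = R25 * exp(B * (1/T - 1/T25)).
T in Kelvin: 335.15 K, T25 = 298.15 K
1/T - 1/T25 = 1/335.15 - 1/298.15 = -0.00037028
B * (1/T - 1/T25) = 3020 * -0.00037028 = -1.1182
Rt = 5000 * exp(-1.1182) = 1634.3 ohm

1634.3 ohm


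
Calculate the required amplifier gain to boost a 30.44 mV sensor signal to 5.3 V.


Gain = Vout / Vin (converting to same units).
G = 5.3 V / 30.44 mV
G = 5300.0 mV / 30.44 mV
G = 174.11

174.11


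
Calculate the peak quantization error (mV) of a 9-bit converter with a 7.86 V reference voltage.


The maximum quantization error is +/- LSB/2.
LSB = Vref / 2^n = 7.86 / 512 = 0.01535156 V
Max error = LSB / 2 = 0.01535156 / 2 = 0.00767578 V
Max error = 7.6758 mV

7.6758 mV


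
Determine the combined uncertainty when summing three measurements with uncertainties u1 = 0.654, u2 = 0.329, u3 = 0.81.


For a sum of independent quantities, uc = sqrt(u1^2 + u2^2 + u3^2).
uc = sqrt(0.654^2 + 0.329^2 + 0.81^2)
uc = sqrt(0.427716 + 0.108241 + 0.6561)
uc = 1.0918

1.0918


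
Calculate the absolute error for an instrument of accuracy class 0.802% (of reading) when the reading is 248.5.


Absolute error = (accuracy% / 100) * reading.
Error = (0.802 / 100) * 248.5
Error = 0.00802 * 248.5
Error = 1.993

1.993


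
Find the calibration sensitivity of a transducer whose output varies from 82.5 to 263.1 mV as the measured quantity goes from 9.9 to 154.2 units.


Sensitivity = (y2 - y1) / (x2 - x1).
S = (263.1 - 82.5) / (154.2 - 9.9)
S = 180.6 / 144.3
S = 1.2516 mV/unit

1.2516 mV/unit


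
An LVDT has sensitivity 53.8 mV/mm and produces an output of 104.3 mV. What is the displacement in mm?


Displacement = Vout / sensitivity.
d = 104.3 / 53.8
d = 1.939 mm

1.939 mm


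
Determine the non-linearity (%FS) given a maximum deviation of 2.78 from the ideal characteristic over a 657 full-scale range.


Linearity error = (max deviation / full scale) * 100%.
Linearity = (2.78 / 657) * 100
Linearity = 0.423 %FS

0.423 %FS


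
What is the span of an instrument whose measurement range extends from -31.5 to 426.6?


Span = upper range - lower range.
Span = 426.6 - (-31.5)
Span = 458.1

458.1


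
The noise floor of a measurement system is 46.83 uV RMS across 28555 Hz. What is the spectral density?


Noise spectral density = Vrms / sqrt(BW).
NSD = 46.83 / sqrt(28555)
NSD = 46.83 / 168.9822
NSD = 0.2771 uV/sqrt(Hz)

0.2771 uV/sqrt(Hz)


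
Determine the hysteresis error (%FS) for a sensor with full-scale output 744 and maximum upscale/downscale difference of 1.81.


Hysteresis = (max difference / full scale) * 100%.
H = (1.81 / 744) * 100
H = 0.243 %FS

0.243 %FS


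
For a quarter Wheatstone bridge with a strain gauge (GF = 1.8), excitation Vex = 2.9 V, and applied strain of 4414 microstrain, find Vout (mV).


Quarter bridge output: Vout = (GF * epsilon * Vex) / 4.
Vout = (1.8 * 4414e-6 * 2.9) / 4
Vout = 0.02304108 / 4 V
Vout = 0.00576027 V = 5.7603 mV

5.7603 mV


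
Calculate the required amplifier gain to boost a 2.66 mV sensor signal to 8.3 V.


Gain = Vout / Vin (converting to same units).
G = 8.3 V / 2.66 mV
G = 8300.0 mV / 2.66 mV
G = 3120.3

3120.3


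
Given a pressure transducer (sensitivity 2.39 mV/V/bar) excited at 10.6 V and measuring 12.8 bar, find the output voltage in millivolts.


Output = sensitivity * Vex * P.
Vout = 2.39 * 10.6 * 12.8
Vout = 25.334 * 12.8
Vout = 324.28 mV

324.28 mV


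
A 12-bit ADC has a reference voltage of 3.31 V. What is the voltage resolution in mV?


The resolution (LSB) of an ADC is Vref / 2^n.
LSB = 3.31 / 2^12
LSB = 3.31 / 4096
LSB = 0.00080811 V = 0.80810547 mV

0.80810547 mV


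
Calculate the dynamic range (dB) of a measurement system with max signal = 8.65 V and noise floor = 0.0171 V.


Dynamic range = 20 * log10(Vmax / Vnoise).
DR = 20 * log10(8.65 / 0.0171)
DR = 20 * log10(505.85)
DR = 54.08 dB

54.08 dB


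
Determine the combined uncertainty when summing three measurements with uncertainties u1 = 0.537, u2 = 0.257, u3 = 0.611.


For a sum of independent quantities, uc = sqrt(u1^2 + u2^2 + u3^2).
uc = sqrt(0.537^2 + 0.257^2 + 0.611^2)
uc = sqrt(0.288369 + 0.066049 + 0.373321)
uc = 0.8531

0.8531


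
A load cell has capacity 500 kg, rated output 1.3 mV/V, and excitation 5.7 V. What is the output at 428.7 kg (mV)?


Vout = rated_output * Vex * (load / capacity).
Vout = 1.3 * 5.7 * (428.7 / 500)
Vout = 1.3 * 5.7 * 0.8574
Vout = 6.353 mV

6.353 mV


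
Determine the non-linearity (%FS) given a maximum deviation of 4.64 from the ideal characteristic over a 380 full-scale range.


Linearity error = (max deviation / full scale) * 100%.
Linearity = (4.64 / 380) * 100
Linearity = 1.221 %FS

1.221 %FS


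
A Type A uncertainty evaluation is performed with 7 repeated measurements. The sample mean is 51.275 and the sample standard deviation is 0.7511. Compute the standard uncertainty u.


The standard uncertainty for Type A evaluation is u = s / sqrt(n).
u = 0.7511 / sqrt(7)
u = 0.7511 / 2.6458
u = 0.2839

0.2839


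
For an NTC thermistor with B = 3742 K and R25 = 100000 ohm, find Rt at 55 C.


NTC thermistor equation: Rt = R25 * exp(B * (1/T - 1/T25)).
T in Kelvin: 328.15 K, T25 = 298.15 K
1/T - 1/T25 = 1/328.15 - 1/298.15 = -0.00030663
B * (1/T - 1/T25) = 3742 * -0.00030663 = -1.1474
Rt = 100000 * exp(-1.1474) = 31745.9 ohm

31745.9 ohm


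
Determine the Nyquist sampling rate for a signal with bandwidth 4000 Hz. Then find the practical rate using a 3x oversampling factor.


By Nyquist theorem, fs_min = 2 * fmax.
fs_min = 2 * 4000 = 8000 Hz
Practical rate = 3 * fs_min = 3 * 8000 = 24000 Hz

fs_min = 8000 Hz, fs_practical = 24000 Hz


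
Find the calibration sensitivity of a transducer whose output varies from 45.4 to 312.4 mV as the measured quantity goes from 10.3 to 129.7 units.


Sensitivity = (y2 - y1) / (x2 - x1).
S = (312.4 - 45.4) / (129.7 - 10.3)
S = 267.0 / 119.4
S = 2.2362 mV/unit

2.2362 mV/unit


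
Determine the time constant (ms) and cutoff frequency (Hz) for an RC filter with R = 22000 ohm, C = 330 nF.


Time constant: tau = R * C.
tau = 22000 * 3.30e-07 = 0.00726 s
tau = 7.26 ms
Cutoff frequency: fc = 1 / (2*pi*R*C).
fc = 1 / (2*pi*0.00726) = 21.92 Hz

tau = 7.26 ms, fc = 21.92 Hz


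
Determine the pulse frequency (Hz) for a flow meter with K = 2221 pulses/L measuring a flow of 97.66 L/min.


Frequency = K * Q / 60 (converting L/min to L/s).
f = 2221 * 97.66 / 60
f = 216902.86 / 60
f = 3615.05 Hz

3615.05 Hz


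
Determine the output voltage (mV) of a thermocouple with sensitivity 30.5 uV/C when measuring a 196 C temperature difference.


The thermocouple output V = sensitivity * dT.
V = 30.5 uV/C * 196 C
V = 5978.0 uV
V = 5.978 mV

5.978 mV


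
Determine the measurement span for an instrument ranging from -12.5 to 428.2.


Span = upper range - lower range.
Span = 428.2 - (-12.5)
Span = 440.7

440.7


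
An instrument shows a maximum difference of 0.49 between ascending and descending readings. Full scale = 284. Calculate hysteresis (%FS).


Hysteresis = (max difference / full scale) * 100%.
H = (0.49 / 284) * 100
H = 0.173 %FS

0.173 %FS


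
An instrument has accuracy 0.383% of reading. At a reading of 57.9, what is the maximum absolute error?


Absolute error = (accuracy% / 100) * reading.
Error = (0.383 / 100) * 57.9
Error = 0.00383 * 57.9
Error = 0.2218

0.2218


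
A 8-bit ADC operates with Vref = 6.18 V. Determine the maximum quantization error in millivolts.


The maximum quantization error is +/- LSB/2.
LSB = Vref / 2^n = 6.18 / 256 = 0.02414062 V
Max error = LSB / 2 = 0.02414062 / 2 = 0.01207031 V
Max error = 12.0703 mV

12.0703 mV


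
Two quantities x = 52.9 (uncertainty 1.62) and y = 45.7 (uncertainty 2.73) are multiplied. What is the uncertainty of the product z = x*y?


For a product z = x*y, the relative uncertainty is:
uz/z = sqrt((ux/x)^2 + (uy/y)^2)
Relative uncertainties: ux/x = 1.62/52.9 = 0.030624
uy/y = 2.73/45.7 = 0.059737
z = 52.9 * 45.7 = 2417.5
uz = 2417.5 * sqrt(0.030624^2 + 0.059737^2) = 162.288

162.288


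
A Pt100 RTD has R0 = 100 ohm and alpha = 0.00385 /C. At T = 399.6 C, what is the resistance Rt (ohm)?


The RTD equation: Rt = R0 * (1 + alpha * T).
Rt = 100 * (1 + 0.00385 * 399.6)
Rt = 100 * (1 + 1.53846)
Rt = 100 * 2.53846
Rt = 253.846 ohm

253.846 ohm


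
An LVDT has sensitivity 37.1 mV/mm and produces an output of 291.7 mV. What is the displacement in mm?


Displacement = Vout / sensitivity.
d = 291.7 / 37.1
d = 7.863 mm

7.863 mm


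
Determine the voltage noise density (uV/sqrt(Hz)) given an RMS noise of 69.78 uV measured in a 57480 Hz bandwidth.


Noise spectral density = Vrms / sqrt(BW).
NSD = 69.78 / sqrt(57480)
NSD = 69.78 / 239.7499
NSD = 0.2911 uV/sqrt(Hz)

0.2911 uV/sqrt(Hz)


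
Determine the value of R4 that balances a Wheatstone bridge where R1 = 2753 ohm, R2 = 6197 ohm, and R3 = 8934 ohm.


At balance: R1*R4 = R2*R3, so R4 = R2*R3/R1.
R4 = 6197 * 8934 / 2753
R4 = 55363998 / 2753
R4 = 20110.42 ohm

20110.42 ohm


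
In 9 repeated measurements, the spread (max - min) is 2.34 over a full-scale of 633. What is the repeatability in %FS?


Repeatability = (spread / full scale) * 100%.
R = (2.34 / 633) * 100
R = 0.37 %FS

0.37 %FS


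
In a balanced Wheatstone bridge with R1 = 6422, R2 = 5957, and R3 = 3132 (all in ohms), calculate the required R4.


At balance: R1*R4 = R2*R3, so R4 = R2*R3/R1.
R4 = 5957 * 3132 / 6422
R4 = 18657324 / 6422
R4 = 2905.22 ohm

2905.22 ohm


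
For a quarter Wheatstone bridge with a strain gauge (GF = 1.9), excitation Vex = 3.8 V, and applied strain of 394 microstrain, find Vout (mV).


Quarter bridge output: Vout = (GF * epsilon * Vex) / 4.
Vout = (1.9 * 394e-6 * 3.8) / 4
Vout = 0.00284468 / 4 V
Vout = 0.00071117 V = 0.7112 mV

0.7112 mV


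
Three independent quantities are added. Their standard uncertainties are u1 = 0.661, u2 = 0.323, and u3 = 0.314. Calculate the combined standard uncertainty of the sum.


For a sum of independent quantities, uc = sqrt(u1^2 + u2^2 + u3^2).
uc = sqrt(0.661^2 + 0.323^2 + 0.314^2)
uc = sqrt(0.436921 + 0.104329 + 0.098596)
uc = 0.7999

0.7999


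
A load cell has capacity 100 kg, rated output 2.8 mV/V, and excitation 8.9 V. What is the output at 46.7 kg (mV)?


Vout = rated_output * Vex * (load / capacity).
Vout = 2.8 * 8.9 * (46.7 / 100)
Vout = 2.8 * 8.9 * 0.467
Vout = 11.638 mV

11.638 mV


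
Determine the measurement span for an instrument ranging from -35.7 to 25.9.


Span = upper range - lower range.
Span = 25.9 - (-35.7)
Span = 61.6

61.6


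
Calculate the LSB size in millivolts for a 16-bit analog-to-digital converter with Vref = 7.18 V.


The resolution (LSB) of an ADC is Vref / 2^n.
LSB = 7.18 / 2^16
LSB = 7.18 / 65536
LSB = 0.00010956 V = 0.10955811 mV

0.10955811 mV


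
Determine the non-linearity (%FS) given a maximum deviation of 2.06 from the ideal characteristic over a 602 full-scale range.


Linearity error = (max deviation / full scale) * 100%.
Linearity = (2.06 / 602) * 100
Linearity = 0.342 %FS

0.342 %FS


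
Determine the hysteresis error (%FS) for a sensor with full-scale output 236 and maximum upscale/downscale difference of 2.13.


Hysteresis = (max difference / full scale) * 100%.
H = (2.13 / 236) * 100
H = 0.903 %FS

0.903 %FS


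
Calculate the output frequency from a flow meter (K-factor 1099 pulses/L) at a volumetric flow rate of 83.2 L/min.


Frequency = K * Q / 60 (converting L/min to L/s).
f = 1099 * 83.2 / 60
f = 91436.8 / 60
f = 1523.95 Hz

1523.95 Hz


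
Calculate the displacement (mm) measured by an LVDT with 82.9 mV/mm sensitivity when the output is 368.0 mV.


Displacement = Vout / sensitivity.
d = 368.0 / 82.9
d = 4.439 mm

4.439 mm


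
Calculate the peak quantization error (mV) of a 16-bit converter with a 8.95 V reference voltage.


The maximum quantization error is +/- LSB/2.
LSB = Vref / 2^n = 8.95 / 65536 = 0.00013657 V
Max error = LSB / 2 = 0.00013657 / 2 = 6.828e-05 V
Max error = 0.0683 mV

0.0683 mV


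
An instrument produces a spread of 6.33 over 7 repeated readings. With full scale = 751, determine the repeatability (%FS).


Repeatability = (spread / full scale) * 100%.
R = (6.33 / 751) * 100
R = 0.843 %FS

0.843 %FS


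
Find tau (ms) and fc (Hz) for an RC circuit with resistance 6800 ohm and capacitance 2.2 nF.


Time constant: tau = R * C.
tau = 6800 * 2.20e-09 = 1.496e-05 s
tau = 0.015 ms
Cutoff frequency: fc = 1 / (2*pi*R*C).
fc = 1 / (2*pi*1.496e-05) = 10638.7 Hz

tau = 0.015 ms, fc = 10638.7 Hz


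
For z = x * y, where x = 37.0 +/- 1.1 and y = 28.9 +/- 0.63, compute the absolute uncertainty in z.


For a product z = x*y, the relative uncertainty is:
uz/z = sqrt((ux/x)^2 + (uy/y)^2)
Relative uncertainties: ux/x = 1.1/37.0 = 0.02973
uy/y = 0.63/28.9 = 0.021799
z = 37.0 * 28.9 = 1069.3
uz = 1069.3 * sqrt(0.02973^2 + 0.021799^2) = 39.42

39.42


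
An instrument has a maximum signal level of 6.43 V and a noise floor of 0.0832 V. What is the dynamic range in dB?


Dynamic range = 20 * log10(Vmax / Vnoise).
DR = 20 * log10(6.43 / 0.0832)
DR = 20 * log10(77.28)
DR = 37.76 dB

37.76 dB


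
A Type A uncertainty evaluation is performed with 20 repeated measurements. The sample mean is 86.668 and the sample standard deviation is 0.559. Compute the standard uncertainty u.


The standard uncertainty for Type A evaluation is u = s / sqrt(n).
u = 0.559 / sqrt(20)
u = 0.559 / 4.4721
u = 0.125

0.125


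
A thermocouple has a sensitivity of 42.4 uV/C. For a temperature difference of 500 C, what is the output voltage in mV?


The thermocouple output V = sensitivity * dT.
V = 42.4 uV/C * 500 C
V = 21200.0 uV
V = 21.2 mV

21.2 mV


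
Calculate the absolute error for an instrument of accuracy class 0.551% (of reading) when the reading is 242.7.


Absolute error = (accuracy% / 100) * reading.
Error = (0.551 / 100) * 242.7
Error = 0.00551 * 242.7
Error = 1.3373

1.3373


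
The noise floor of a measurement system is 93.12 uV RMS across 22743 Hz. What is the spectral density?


Noise spectral density = Vrms / sqrt(BW).
NSD = 93.12 / sqrt(22743)
NSD = 93.12 / 150.8078
NSD = 0.6175 uV/sqrt(Hz)

0.6175 uV/sqrt(Hz)


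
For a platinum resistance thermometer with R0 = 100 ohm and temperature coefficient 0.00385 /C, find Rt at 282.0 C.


The RTD equation: Rt = R0 * (1 + alpha * T).
Rt = 100 * (1 + 0.00385 * 282.0)
Rt = 100 * (1 + 1.0857)
Rt = 100 * 2.0857
Rt = 208.57 ohm

208.57 ohm


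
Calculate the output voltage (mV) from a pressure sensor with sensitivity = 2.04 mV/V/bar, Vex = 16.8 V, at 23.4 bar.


Output = sensitivity * Vex * P.
Vout = 2.04 * 16.8 * 23.4
Vout = 34.272 * 23.4
Vout = 801.96 mV

801.96 mV


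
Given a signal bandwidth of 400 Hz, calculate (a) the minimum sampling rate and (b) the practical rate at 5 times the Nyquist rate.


By Nyquist theorem, fs_min = 2 * fmax.
fs_min = 2 * 400 = 800 Hz
Practical rate = 5 * fs_min = 5 * 800 = 4000 Hz

fs_min = 800 Hz, fs_practical = 4000 Hz


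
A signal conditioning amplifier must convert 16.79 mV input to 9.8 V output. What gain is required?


Gain = Vout / Vin (converting to same units).
G = 9.8 V / 16.79 mV
G = 9800.0 mV / 16.79 mV
G = 583.68

583.68


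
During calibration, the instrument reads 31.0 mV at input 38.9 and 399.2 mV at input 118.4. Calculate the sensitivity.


Sensitivity = (y2 - y1) / (x2 - x1).
S = (399.2 - 31.0) / (118.4 - 38.9)
S = 368.2 / 79.5
S = 4.6314 mV/unit

4.6314 mV/unit


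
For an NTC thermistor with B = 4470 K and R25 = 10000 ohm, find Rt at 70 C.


NTC thermistor equation: Rt = R25 * exp(B * (1/T - 1/T25)).
T in Kelvin: 343.15 K, T25 = 298.15 K
1/T - 1/T25 = 1/343.15 - 1/298.15 = -0.00043984
B * (1/T - 1/T25) = 4470 * -0.00043984 = -1.9661
Rt = 10000 * exp(-1.9661) = 1400.0 ohm

1400.0 ohm


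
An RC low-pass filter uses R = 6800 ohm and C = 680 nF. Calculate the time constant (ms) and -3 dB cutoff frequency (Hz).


Time constant: tau = R * C.
tau = 6800 * 6.80e-07 = 0.004624 s
tau = 4.624 ms
Cutoff frequency: fc = 1 / (2*pi*R*C).
fc = 1 / (2*pi*0.004624) = 34.42 Hz

tau = 4.624 ms, fc = 34.42 Hz


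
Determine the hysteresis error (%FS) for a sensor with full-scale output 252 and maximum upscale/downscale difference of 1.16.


Hysteresis = (max difference / full scale) * 100%.
H = (1.16 / 252) * 100
H = 0.46 %FS

0.46 %FS


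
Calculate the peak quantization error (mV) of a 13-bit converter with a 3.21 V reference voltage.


The maximum quantization error is +/- LSB/2.
LSB = Vref / 2^n = 3.21 / 8192 = 0.00039185 V
Max error = LSB / 2 = 0.00039185 / 2 = 0.00019592 V
Max error = 0.1959 mV

0.1959 mV


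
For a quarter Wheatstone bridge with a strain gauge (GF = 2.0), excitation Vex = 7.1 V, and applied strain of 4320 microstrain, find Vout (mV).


Quarter bridge output: Vout = (GF * epsilon * Vex) / 4.
Vout = (2.0 * 4320e-6 * 7.1) / 4
Vout = 0.061344 / 4 V
Vout = 0.015336 V = 15.336 mV

15.336 mV


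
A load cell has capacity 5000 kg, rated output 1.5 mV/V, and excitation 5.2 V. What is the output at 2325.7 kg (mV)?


Vout = rated_output * Vex * (load / capacity).
Vout = 1.5 * 5.2 * (2325.7 / 5000)
Vout = 1.5 * 5.2 * 0.46514
Vout = 3.628 mV

3.628 mV


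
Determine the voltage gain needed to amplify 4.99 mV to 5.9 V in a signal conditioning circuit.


Gain = Vout / Vin (converting to same units).
G = 5.9 V / 4.99 mV
G = 5900.0 mV / 4.99 mV
G = 1182.36

1182.36


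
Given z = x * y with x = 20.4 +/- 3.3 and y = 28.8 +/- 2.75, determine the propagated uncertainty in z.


For a product z = x*y, the relative uncertainty is:
uz/z = sqrt((ux/x)^2 + (uy/y)^2)
Relative uncertainties: ux/x = 3.3/20.4 = 0.161765
uy/y = 2.75/28.8 = 0.095486
z = 20.4 * 28.8 = 587.5
uz = 587.5 * sqrt(0.161765^2 + 0.095486^2) = 110.362

110.362


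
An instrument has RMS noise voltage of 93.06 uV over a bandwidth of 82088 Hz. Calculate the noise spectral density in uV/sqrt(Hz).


Noise spectral density = Vrms / sqrt(BW).
NSD = 93.06 / sqrt(82088)
NSD = 93.06 / 286.51
NSD = 0.3248 uV/sqrt(Hz)

0.3248 uV/sqrt(Hz)


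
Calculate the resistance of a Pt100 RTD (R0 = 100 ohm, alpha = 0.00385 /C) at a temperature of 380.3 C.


The RTD equation: Rt = R0 * (1 + alpha * T).
Rt = 100 * (1 + 0.00385 * 380.3)
Rt = 100 * (1 + 1.464155)
Rt = 100 * 2.464155
Rt = 246.415 ohm

246.415 ohm


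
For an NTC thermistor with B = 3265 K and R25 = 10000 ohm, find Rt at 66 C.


NTC thermistor equation: Rt = R25 * exp(B * (1/T - 1/T25)).
T in Kelvin: 339.15 K, T25 = 298.15 K
1/T - 1/T25 = 1/339.15 - 1/298.15 = -0.00040547
B * (1/T - 1/T25) = 3265 * -0.00040547 = -1.3239
Rt = 10000 * exp(-1.3239) = 2661.1 ohm

2661.1 ohm


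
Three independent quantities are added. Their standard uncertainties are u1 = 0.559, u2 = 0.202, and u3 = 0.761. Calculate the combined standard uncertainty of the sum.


For a sum of independent quantities, uc = sqrt(u1^2 + u2^2 + u3^2).
uc = sqrt(0.559^2 + 0.202^2 + 0.761^2)
uc = sqrt(0.312481 + 0.040804 + 0.579121)
uc = 0.9656

0.9656


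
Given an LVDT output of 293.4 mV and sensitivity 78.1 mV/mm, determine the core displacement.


Displacement = Vout / sensitivity.
d = 293.4 / 78.1
d = 3.757 mm

3.757 mm


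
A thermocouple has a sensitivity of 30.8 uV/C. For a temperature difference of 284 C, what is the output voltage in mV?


The thermocouple output V = sensitivity * dT.
V = 30.8 uV/C * 284 C
V = 8747.2 uV
V = 8.747 mV

8.747 mV


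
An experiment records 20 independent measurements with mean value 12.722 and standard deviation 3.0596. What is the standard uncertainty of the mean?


The standard uncertainty for Type A evaluation is u = s / sqrt(n).
u = 3.0596 / sqrt(20)
u = 3.0596 / 4.4721
u = 0.6841

0.6841


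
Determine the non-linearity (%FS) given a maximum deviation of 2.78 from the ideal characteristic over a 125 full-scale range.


Linearity error = (max deviation / full scale) * 100%.
Linearity = (2.78 / 125) * 100
Linearity = 2.224 %FS

2.224 %FS


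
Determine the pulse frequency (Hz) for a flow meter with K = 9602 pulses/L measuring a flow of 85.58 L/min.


Frequency = K * Q / 60 (converting L/min to L/s).
f = 9602 * 85.58 / 60
f = 821739.16 / 60
f = 13695.65 Hz

13695.65 Hz


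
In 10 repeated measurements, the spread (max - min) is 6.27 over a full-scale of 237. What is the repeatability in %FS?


Repeatability = (spread / full scale) * 100%.
R = (6.27 / 237) * 100
R = 2.646 %FS

2.646 %FS


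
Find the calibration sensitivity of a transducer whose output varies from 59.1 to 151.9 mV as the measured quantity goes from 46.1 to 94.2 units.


Sensitivity = (y2 - y1) / (x2 - x1).
S = (151.9 - 59.1) / (94.2 - 46.1)
S = 92.8 / 48.1
S = 1.9293 mV/unit

1.9293 mV/unit


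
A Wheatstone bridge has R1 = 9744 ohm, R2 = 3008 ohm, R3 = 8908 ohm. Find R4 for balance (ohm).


At balance: R1*R4 = R2*R3, so R4 = R2*R3/R1.
R4 = 3008 * 8908 / 9744
R4 = 26795264 / 9744
R4 = 2749.92 ohm

2749.92 ohm


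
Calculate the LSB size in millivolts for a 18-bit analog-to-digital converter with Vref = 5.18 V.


The resolution (LSB) of an ADC is Vref / 2^n.
LSB = 5.18 / 2^18
LSB = 5.18 / 262144
LSB = 1.976e-05 V = 0.01976013 mV

0.01976013 mV


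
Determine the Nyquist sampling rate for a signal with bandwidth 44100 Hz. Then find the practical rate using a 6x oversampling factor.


By Nyquist theorem, fs_min = 2 * fmax.
fs_min = 2 * 44100 = 88200 Hz
Practical rate = 6 * fs_min = 6 * 88200 = 529200 Hz

fs_min = 88200 Hz, fs_practical = 529200 Hz


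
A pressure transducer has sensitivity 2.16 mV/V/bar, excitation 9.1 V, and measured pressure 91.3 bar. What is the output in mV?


Output = sensitivity * Vex * P.
Vout = 2.16 * 9.1 * 91.3
Vout = 19.656 * 91.3
Vout = 1794.59 mV

1794.59 mV


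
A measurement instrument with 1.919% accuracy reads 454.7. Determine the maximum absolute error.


Absolute error = (accuracy% / 100) * reading.
Error = (1.919 / 100) * 454.7
Error = 0.01919 * 454.7
Error = 8.7257

8.7257


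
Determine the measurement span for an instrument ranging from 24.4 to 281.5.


Span = upper range - lower range.
Span = 281.5 - (24.4)
Span = 257.1

257.1


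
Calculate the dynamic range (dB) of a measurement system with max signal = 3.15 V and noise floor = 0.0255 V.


Dynamic range = 20 * log10(Vmax / Vnoise).
DR = 20 * log10(3.15 / 0.0255)
DR = 20 * log10(123.53)
DR = 41.84 dB

41.84 dB


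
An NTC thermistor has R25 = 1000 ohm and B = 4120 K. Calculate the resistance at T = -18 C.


NTC thermistor equation: Rt = R25 * exp(B * (1/T - 1/T25)).
T in Kelvin: 255.15 K, T25 = 298.15 K
1/T - 1/T25 = 1/255.15 - 1/298.15 = 0.00056525
B * (1/T - 1/T25) = 4120 * 0.00056525 = 2.3288
Rt = 1000 * exp(2.3288) = 10265.8 ohm

10265.8 ohm


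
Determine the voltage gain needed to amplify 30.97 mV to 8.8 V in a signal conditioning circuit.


Gain = Vout / Vin (converting to same units).
G = 8.8 V / 30.97 mV
G = 8800.0 mV / 30.97 mV
G = 284.15

284.15


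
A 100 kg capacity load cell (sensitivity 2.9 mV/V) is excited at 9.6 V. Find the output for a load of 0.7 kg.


Vout = rated_output * Vex * (load / capacity).
Vout = 2.9 * 9.6 * (0.7 / 100)
Vout = 2.9 * 9.6 * 0.007
Vout = 0.195 mV

0.195 mV


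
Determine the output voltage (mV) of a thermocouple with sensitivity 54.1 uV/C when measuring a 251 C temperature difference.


The thermocouple output V = sensitivity * dT.
V = 54.1 uV/C * 251 C
V = 13579.1 uV
V = 13.579 mV

13.579 mV


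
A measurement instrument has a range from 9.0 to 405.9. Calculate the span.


Span = upper range - lower range.
Span = 405.9 - (9.0)
Span = 396.9

396.9


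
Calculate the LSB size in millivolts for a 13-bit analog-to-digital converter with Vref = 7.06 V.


The resolution (LSB) of an ADC is Vref / 2^n.
LSB = 7.06 / 2^13
LSB = 7.06 / 8192
LSB = 0.00086182 V = 0.86181641 mV

0.86181641 mV


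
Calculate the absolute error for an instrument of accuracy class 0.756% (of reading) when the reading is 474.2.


Absolute error = (accuracy% / 100) * reading.
Error = (0.756 / 100) * 474.2
Error = 0.00756 * 474.2
Error = 3.585

3.585


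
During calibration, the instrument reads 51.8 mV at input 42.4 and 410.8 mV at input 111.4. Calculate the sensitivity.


Sensitivity = (y2 - y1) / (x2 - x1).
S = (410.8 - 51.8) / (111.4 - 42.4)
S = 359.0 / 69.0
S = 5.2029 mV/unit

5.2029 mV/unit


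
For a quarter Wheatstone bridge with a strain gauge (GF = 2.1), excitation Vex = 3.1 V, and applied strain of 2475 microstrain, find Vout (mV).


Quarter bridge output: Vout = (GF * epsilon * Vex) / 4.
Vout = (2.1 * 2475e-6 * 3.1) / 4
Vout = 0.01611225 / 4 V
Vout = 0.00402806 V = 4.0281 mV

4.0281 mV


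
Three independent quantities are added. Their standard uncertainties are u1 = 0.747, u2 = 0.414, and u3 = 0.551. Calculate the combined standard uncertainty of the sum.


For a sum of independent quantities, uc = sqrt(u1^2 + u2^2 + u3^2).
uc = sqrt(0.747^2 + 0.414^2 + 0.551^2)
uc = sqrt(0.558009 + 0.171396 + 0.303601)
uc = 1.0164

1.0164


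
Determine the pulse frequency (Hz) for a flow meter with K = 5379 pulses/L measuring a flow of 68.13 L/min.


Frequency = K * Q / 60 (converting L/min to L/s).
f = 5379 * 68.13 / 60
f = 366471.27 / 60
f = 6107.85 Hz

6107.85 Hz


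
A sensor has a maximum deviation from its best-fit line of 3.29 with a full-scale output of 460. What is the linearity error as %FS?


Linearity error = (max deviation / full scale) * 100%.
Linearity = (3.29 / 460) * 100
Linearity = 0.715 %FS

0.715 %FS


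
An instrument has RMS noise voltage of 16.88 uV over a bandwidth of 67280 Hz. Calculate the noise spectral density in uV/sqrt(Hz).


Noise spectral density = Vrms / sqrt(BW).
NSD = 16.88 / sqrt(67280)
NSD = 16.88 / 259.3839
NSD = 0.0651 uV/sqrt(Hz)

0.0651 uV/sqrt(Hz)


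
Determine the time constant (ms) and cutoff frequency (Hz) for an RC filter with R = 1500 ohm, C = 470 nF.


Time constant: tau = R * C.
tau = 1500 * 4.70e-07 = 0.000705 s
tau = 0.705 ms
Cutoff frequency: fc = 1 / (2*pi*R*C).
fc = 1 / (2*pi*0.000705) = 225.75 Hz

tau = 0.705 ms, fc = 225.75 Hz


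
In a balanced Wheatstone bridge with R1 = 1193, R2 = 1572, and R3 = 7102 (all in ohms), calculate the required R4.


At balance: R1*R4 = R2*R3, so R4 = R2*R3/R1.
R4 = 1572 * 7102 / 1193
R4 = 11164344 / 1193
R4 = 9358.21 ohm

9358.21 ohm


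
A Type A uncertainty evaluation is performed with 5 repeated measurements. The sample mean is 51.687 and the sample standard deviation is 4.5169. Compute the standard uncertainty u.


The standard uncertainty for Type A evaluation is u = s / sqrt(n).
u = 4.5169 / sqrt(5)
u = 4.5169 / 2.2361
u = 2.02

2.02


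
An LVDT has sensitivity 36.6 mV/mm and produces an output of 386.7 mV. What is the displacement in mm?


Displacement = Vout / sensitivity.
d = 386.7 / 36.6
d = 10.566 mm

10.566 mm


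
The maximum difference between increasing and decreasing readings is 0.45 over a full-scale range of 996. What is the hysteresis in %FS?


Hysteresis = (max difference / full scale) * 100%.
H = (0.45 / 996) * 100
H = 0.045 %FS

0.045 %FS


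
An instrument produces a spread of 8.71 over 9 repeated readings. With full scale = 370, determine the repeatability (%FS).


Repeatability = (spread / full scale) * 100%.
R = (8.71 / 370) * 100
R = 2.354 %FS

2.354 %FS


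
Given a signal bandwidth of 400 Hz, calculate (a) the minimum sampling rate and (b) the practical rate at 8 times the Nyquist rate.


By Nyquist theorem, fs_min = 2 * fmax.
fs_min = 2 * 400 = 800 Hz
Practical rate = 8 * fs_min = 8 * 800 = 6400 Hz

fs_min = 800 Hz, fs_practical = 6400 Hz


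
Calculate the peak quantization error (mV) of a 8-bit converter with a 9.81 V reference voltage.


The maximum quantization error is +/- LSB/2.
LSB = Vref / 2^n = 9.81 / 256 = 0.03832031 V
Max error = LSB / 2 = 0.03832031 / 2 = 0.01916016 V
Max error = 19.1602 mV

19.1602 mV


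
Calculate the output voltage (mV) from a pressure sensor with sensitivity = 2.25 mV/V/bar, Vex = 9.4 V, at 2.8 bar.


Output = sensitivity * Vex * P.
Vout = 2.25 * 9.4 * 2.8
Vout = 21.15 * 2.8
Vout = 59.22 mV

59.22 mV


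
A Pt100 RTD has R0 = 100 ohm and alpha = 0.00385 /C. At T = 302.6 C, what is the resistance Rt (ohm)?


The RTD equation: Rt = R0 * (1 + alpha * T).
Rt = 100 * (1 + 0.00385 * 302.6)
Rt = 100 * (1 + 1.16501)
Rt = 100 * 2.16501
Rt = 216.501 ohm

216.501 ohm


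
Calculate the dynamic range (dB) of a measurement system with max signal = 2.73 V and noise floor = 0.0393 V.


Dynamic range = 20 * log10(Vmax / Vnoise).
DR = 20 * log10(2.73 / 0.0393)
DR = 20 * log10(69.47)
DR = 36.84 dB

36.84 dB


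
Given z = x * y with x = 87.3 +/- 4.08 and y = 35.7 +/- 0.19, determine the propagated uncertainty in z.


For a product z = x*y, the relative uncertainty is:
uz/z = sqrt((ux/x)^2 + (uy/y)^2)
Relative uncertainties: ux/x = 4.08/87.3 = 0.046735
uy/y = 0.19/35.7 = 0.005322
z = 87.3 * 35.7 = 3116.6
uz = 3116.6 * sqrt(0.046735^2 + 0.005322^2) = 146.597

146.597


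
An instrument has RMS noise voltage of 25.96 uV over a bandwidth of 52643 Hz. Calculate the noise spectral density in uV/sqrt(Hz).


Noise spectral density = Vrms / sqrt(BW).
NSD = 25.96 / sqrt(52643)
NSD = 25.96 / 229.4406
NSD = 0.1131 uV/sqrt(Hz)

0.1131 uV/sqrt(Hz)


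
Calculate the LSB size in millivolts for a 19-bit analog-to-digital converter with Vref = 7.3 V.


The resolution (LSB) of an ADC is Vref / 2^n.
LSB = 7.3 / 2^19
LSB = 7.3 / 524288
LSB = 1.392e-05 V = 0.01392365 mV

0.01392365 mV
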